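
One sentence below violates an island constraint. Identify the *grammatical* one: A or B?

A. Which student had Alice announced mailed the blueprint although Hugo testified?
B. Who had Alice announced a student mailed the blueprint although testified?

In B, the wh-phrase is extracted from inside an adjunct island (introduced by "although"), which blocks movement.
In A, the extraction path crosses only that-complement boundaries, which are transparent.
So A is grammatical.

A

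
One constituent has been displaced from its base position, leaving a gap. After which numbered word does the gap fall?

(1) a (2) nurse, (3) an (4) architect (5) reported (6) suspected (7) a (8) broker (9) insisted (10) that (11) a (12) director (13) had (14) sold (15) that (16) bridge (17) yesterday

The displaced element is "a nurse" (word 2).
It is linked across 1 clause boundary (Ø).
It functions as the subject of "suspected", so the gap sits immediately after word 5 ("reported").
Base order: An architect reported a nurse suspected a broker insisted that a director had sold that bridge yesterday.

5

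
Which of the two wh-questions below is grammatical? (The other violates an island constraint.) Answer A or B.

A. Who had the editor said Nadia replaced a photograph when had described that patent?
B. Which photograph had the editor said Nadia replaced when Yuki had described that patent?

B

In A, the wh-phrase is extracted from inside an adjunct island (introduced by "when"), which blocks movement.
In B, the extraction path crosses only that-complement boundaries, which are transparent.
So B is grammatical.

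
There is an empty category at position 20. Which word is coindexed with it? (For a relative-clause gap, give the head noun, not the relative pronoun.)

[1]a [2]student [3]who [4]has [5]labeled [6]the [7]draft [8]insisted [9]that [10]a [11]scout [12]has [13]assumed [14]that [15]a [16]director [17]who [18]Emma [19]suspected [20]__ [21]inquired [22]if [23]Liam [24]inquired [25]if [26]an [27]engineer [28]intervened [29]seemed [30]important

16

The gap at 20 is the subject of "inquired", inside a relative clause.
The relative pronoun is "who" (word 17); it is bound by the head noun immediately before it.
Its filler is the head noun "director", at word 16.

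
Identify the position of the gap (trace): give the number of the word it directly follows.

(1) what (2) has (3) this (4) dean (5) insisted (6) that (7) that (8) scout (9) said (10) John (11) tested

11

The displaced element is "what" (word 1).
It is linked across 2 clause boundaries (that → Ø).
It functions as the direct object of "tested", so the gap sits immediately after word 11 ("tested").
Base order: This dean has insisted that that scout said John tested what.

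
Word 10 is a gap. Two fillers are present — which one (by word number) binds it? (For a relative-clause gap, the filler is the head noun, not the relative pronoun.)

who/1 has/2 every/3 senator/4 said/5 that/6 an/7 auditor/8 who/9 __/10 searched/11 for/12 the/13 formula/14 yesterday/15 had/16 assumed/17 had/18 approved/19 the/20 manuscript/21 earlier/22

8

The marked gap is inside the relative clause, the subject of "searched".
Its filler is the head noun "auditor" (via "who"), at word 8.
(The other dependency links word 1 to a gap after word 17.)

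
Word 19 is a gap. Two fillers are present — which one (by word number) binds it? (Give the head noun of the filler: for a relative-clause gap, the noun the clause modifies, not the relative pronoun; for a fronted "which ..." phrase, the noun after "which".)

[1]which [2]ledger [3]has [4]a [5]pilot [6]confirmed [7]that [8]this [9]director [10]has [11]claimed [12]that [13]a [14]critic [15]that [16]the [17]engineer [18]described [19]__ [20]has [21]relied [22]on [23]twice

The marked gap is inside the relative clause, the direct object of "described".
Its filler is the head noun "critic" (via "that"), at word 14.
(The other dependency links word 2 to a gap after word 22.)

14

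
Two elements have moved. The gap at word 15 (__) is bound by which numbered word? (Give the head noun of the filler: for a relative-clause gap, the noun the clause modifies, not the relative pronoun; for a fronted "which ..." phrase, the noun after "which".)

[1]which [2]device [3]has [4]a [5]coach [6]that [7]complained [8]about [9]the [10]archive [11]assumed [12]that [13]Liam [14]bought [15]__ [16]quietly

The marked gap is the direct object of "bought".
Its filler is the fronted wh-phrase "which device", at word 2.
(The other dependency links word 5 to a gap after word 6.)

2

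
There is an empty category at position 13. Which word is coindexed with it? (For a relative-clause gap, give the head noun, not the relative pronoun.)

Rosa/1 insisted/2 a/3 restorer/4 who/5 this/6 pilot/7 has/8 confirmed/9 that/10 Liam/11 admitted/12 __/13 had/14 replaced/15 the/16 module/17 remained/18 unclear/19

4

The gap at 13 is the subject of "replaced", inside a relative clause.
The relative pronoun is "who" (word 5); it is bound by the head noun immediately before it.
Its filler is the head noun "restorer", at word 4.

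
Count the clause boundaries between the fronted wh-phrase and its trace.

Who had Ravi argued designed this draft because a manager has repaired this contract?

"who" is extracted from the subject of "designed".
Boundaries crossed, outermost first: [Ø] — 1 in total.

1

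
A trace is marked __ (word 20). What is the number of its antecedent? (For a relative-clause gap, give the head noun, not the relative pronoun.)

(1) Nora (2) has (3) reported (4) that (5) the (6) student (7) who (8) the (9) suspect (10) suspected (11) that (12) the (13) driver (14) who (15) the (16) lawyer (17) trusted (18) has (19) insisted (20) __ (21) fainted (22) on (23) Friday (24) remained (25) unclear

The gap at 20 is the subject of "fainted", inside a relative clause.
The relative pronoun is "who" (word 7); it is bound by the head noun immediately before it.
Its filler is the head noun "student", at word 6.

6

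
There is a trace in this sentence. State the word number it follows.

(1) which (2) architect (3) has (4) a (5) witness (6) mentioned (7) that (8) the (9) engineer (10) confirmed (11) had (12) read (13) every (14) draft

10

The displaced element is "which architect" (word 2).
It is linked across 2 clause boundaries (that → Ø).
It functions as the subject of "read", so the gap sits immediately after word 10 ("confirmed").
Base order: A witness has mentioned that the engineer confirmed that which architect had read every draft.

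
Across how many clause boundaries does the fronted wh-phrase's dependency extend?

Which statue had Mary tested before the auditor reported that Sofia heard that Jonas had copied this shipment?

"which statue" originates inside the matrix clause — no clause boundary is crossed.

0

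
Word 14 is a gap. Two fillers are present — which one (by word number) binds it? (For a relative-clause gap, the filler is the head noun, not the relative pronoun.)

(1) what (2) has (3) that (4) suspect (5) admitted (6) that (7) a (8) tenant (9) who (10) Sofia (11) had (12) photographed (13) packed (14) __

1

The marked gap is the direct object of "packed".
Its filler is the fronted wh-phrase "what", at word 1.
(The other dependency links word 8 to a gap after word 12.)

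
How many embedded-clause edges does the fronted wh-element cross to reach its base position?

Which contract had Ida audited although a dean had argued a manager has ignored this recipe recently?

"which contract" originates inside the matrix clause — no clause boundary is crossed.

0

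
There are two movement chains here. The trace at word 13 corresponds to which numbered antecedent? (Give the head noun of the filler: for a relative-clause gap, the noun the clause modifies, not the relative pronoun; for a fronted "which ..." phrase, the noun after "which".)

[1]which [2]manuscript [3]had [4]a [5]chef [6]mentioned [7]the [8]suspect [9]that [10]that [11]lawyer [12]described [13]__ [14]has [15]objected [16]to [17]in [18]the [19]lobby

8

The marked gap is inside the relative clause, the direct object of "described".
Its filler is the head noun "suspect" (via "that"), at word 8.
(The other dependency links word 2 to a gap after word 16.)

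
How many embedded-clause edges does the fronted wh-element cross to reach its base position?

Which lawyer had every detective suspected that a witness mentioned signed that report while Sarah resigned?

2

"which lawyer" is extracted from the subject of "signed".
Boundaries crossed, outermost first: [that], [Ø] — 2 in total.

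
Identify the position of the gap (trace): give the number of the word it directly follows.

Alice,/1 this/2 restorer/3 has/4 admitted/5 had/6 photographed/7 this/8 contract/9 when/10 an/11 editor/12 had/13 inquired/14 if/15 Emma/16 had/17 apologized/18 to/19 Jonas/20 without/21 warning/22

The displaced element is "Alice" (word 1).
It is linked across 1 clause boundary (Ø).
It functions as the subject of "photographed", so the gap sits immediately after word 5 ("admitted").
Base order: This restorer has admitted Alice had photographed this contract when an editor had inquired if Emma had apologized to Jonas without warning.

5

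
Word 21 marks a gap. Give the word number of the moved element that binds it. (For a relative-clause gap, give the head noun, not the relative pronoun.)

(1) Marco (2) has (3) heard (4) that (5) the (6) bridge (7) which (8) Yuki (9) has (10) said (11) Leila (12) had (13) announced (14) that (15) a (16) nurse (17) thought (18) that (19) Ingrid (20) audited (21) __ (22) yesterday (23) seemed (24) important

The gap at 21 is the object of "audited", inside a relative clause.
The relative pronoun is "which" (word 7); it is bound by the head noun immediately before it.
Its filler is the head noun "bridge", at word 6.

6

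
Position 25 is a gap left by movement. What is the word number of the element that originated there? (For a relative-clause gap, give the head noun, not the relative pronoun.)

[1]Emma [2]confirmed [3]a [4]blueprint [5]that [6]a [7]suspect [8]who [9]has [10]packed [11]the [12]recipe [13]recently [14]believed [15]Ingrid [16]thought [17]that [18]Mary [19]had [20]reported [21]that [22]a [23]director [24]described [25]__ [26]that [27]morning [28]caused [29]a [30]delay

The gap at 25 is the object of "described", inside a relative clause.
The relative pronoun is "that" (word 5); it is bound by the head noun immediately before it.
Its filler is the head noun "blueprint", at word 4.

4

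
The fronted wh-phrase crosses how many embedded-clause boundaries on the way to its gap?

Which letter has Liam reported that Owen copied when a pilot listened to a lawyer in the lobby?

"which letter" is extracted from the object of "copied".
Boundaries crossed, outermost first: [that] — 1 in total.

1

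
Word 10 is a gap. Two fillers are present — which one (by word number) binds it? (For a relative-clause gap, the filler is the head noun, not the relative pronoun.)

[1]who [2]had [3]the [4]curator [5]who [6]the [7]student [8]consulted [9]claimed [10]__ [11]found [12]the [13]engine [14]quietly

The marked gap is the subject of "found".
Its filler is the fronted wh-phrase "who", at word 1.
(The other dependency links word 4 to a gap after word 8.)

1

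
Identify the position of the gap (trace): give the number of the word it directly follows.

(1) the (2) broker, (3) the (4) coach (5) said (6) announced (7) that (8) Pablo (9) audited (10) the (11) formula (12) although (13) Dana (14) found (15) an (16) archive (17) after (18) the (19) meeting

The displaced element is "the broker" (word 2).
It is linked across 1 clause boundary (Ø).
It functions as the subject of "announced", so the gap sits immediately after word 5 ("said").
Base order: The coach said that the broker announced that Pablo audited the formula although Dana found an archive after the meeting.

5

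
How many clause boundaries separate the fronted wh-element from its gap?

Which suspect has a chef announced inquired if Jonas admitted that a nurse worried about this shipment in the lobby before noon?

1

"which suspect" is extracted from the subject of "inquired".
Boundaries crossed, outermost first: [Ø] — 1 in total.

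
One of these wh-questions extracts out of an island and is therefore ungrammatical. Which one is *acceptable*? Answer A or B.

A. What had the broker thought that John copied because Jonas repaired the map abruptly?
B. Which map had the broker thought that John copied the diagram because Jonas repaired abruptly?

In B, the wh-phrase is extracted from inside an adjunct island (introduced by "because"), which blocks movement.
In A, the extraction path crosses only that-complement boundaries, which are transparent.
So A is grammatical.

A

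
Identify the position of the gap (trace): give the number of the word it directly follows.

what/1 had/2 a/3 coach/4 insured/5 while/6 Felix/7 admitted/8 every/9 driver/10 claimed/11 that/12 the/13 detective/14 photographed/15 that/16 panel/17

The displaced element is "what" (word 1).
It functions as the direct object of "insured", so the gap sits immediately after word 5 ("insured").
Base order: A coach had insured what while Felix admitted every driver claimed that the detective photographed that panel.

5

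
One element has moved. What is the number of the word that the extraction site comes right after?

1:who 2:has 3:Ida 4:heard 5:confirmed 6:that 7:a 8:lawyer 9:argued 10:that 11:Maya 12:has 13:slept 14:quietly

4

The displaced element is "who" (word 1).
It is linked across 1 clause boundary (Ø).
It functions as the subject of "confirmed", so the gap sits immediately after word 4 ("heard").
Base order: Ida has heard that who confirmed that a lawyer argued that Maya has slept quietly.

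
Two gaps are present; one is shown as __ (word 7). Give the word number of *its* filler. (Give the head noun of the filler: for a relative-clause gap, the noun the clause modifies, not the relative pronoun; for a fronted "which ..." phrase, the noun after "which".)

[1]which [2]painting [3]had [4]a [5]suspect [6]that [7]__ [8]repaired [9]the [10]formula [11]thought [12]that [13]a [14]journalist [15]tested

The marked gap is inside the relative clause, the subject of "repaired".
Its filler is the head noun "suspect" (via "that"), at word 5.
(The other dependency links word 2 to a gap after word 15.)

5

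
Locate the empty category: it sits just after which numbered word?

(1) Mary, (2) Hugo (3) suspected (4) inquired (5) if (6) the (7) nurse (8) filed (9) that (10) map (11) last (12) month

3

The displaced element is "Mary" (word 1).
It is linked across 1 clause boundary (Ø).
It functions as the subject of "inquired", so the gap sits immediately after word 3 ("suspected").
Base order: Hugo suspected that Mary inquired if the nurse filed that map last month.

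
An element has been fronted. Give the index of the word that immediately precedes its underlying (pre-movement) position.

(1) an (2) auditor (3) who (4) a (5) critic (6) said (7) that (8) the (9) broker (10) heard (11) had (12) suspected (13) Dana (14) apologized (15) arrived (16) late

10

The displaced element is "an auditor" (word 2).
It is linked across 2 clause boundaries (that → Ø).
It functions as the subject of "suspected", so the gap sits immediately after word 10 ("heard").
Base order: A critic said that the broker heard an auditor had suspected Dana apologized.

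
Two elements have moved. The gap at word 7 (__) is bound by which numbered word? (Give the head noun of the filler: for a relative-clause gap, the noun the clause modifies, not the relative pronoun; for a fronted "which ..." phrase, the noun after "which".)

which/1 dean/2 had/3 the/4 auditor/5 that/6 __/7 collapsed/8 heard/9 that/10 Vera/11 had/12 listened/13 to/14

5

The marked gap is inside the relative clause, the subject of "collapsed".
Its filler is the head noun "auditor" (via "that"), at word 5.
(The other dependency links word 2 to a gap after word 14.)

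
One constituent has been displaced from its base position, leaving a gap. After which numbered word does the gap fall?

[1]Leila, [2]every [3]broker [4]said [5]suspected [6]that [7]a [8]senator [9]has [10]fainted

4

The displaced element is "Leila" (word 1).
It is linked across 1 clause boundary (Ø).
It functions as the subject of "suspected", so the gap sits immediately after word 4 ("said").
Base order: Every broker said that Leila suspected that a senator has fainted.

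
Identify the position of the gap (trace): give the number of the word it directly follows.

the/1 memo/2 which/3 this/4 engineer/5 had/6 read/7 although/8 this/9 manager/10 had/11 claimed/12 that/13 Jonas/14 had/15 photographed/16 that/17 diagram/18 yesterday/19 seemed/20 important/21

7

The displaced element is "the memo" (word 2).
It functions as the direct object of "read", so the gap sits immediately after word 7 ("read").
Base order: This engineer had read the memo although this manager had claimed that Jonas had photographed that diagram yesterday.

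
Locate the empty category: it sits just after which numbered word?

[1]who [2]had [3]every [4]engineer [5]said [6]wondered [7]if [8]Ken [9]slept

5

The displaced element is "who" (word 1).
It is linked across 1 clause boundary (Ø).
It functions as the subject of "wondered", so the gap sits immediately after word 5 ("said").
Base order: Every engineer had said who wondered if Ken slept.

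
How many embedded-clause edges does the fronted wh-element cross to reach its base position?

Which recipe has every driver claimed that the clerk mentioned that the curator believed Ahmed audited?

"which recipe" is extracted from the object of "audited".
Boundaries crossed, outermost first: [that], [that], [Ø] — 3 in total.

3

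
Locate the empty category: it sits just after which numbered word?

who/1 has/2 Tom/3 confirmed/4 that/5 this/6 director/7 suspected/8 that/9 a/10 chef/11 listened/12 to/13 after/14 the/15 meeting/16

The displaced element is "who" (word 1).
It is linked across 2 clause boundaries (that → that).
It functions as the object of the preposition "to" of "listened", so the gap sits immediately after word 13 ("to").
Base order: Tom has confirmed that this director suspected that a chef listened to who after the meeting.

13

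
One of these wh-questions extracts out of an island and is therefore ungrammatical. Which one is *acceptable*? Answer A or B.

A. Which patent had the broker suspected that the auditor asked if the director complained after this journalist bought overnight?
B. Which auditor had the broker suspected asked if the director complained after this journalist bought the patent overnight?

In A, the wh-phrase is extracted from inside a wh-island (introduced by "if"), which blocks movement.
In B, the extraction path crosses only that-complement boundaries, which are transparent.
So B is grammatical.

B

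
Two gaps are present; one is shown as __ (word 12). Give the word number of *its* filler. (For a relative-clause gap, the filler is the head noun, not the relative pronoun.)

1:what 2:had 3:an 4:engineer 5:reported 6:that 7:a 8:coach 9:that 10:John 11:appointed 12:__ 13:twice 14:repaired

The marked gap is inside the relative clause, the direct object of "appointed".
Its filler is the head noun "coach" (via "that"), at word 8.
(The other dependency links word 1 to a gap after word 14.)

8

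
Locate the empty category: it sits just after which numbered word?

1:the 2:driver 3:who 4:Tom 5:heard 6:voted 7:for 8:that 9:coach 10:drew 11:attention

5

The displaced element is "the driver" (word 2).
It is linked across 1 clause boundary (Ø).
It functions as the subject of "voted", so the gap sits immediately after word 5 ("heard").
Base order: Tom heard that the driver voted for that coach.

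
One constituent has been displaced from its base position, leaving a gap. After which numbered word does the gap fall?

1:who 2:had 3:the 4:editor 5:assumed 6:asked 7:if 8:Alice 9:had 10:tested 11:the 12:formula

The displaced element is "who" (word 1).
It is linked across 1 clause boundary (Ø).
It functions as the subject of "asked", so the gap sits immediately after word 5 ("assumed").
Base order: The editor had assumed who asked if Alice had tested the formula.

5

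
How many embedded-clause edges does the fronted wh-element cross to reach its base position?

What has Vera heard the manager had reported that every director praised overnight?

"what" is extracted from the object of "praised".
Boundaries crossed, outermost first: [Ø], [that] — 2 in total.

2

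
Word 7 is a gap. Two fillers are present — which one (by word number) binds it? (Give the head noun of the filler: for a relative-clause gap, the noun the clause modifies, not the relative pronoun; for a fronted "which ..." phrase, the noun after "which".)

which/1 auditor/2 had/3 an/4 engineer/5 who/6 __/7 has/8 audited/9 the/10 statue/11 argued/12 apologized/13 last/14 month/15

5

The marked gap is inside the relative clause, the subject of "audited".
Its filler is the head noun "engineer" (via "who"), at word 5.
(The other dependency links word 2 to a gap after word 12.)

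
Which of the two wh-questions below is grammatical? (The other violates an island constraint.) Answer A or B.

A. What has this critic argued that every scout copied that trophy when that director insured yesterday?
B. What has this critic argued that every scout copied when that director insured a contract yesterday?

In A, the wh-phrase is extracted from inside an adjunct island (introduced by "when"), which blocks movement.
In B, the extraction path crosses only that-complement boundaries, which are transparent.
So B is grammatical.

B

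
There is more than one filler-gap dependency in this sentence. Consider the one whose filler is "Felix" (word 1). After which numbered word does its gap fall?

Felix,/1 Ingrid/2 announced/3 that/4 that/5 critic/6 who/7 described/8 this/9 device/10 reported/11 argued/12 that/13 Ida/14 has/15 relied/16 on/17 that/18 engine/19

The displaced element is "Felix" (word 1).
It is linked across 2 clause boundaries (that → Ø).
It functions as the subject of "argued", so the gap sits immediately after word 11 ("reported").
Base order: Ingrid announced that that critic who described this device reported Felix argued that Ida has relied on that engine.

11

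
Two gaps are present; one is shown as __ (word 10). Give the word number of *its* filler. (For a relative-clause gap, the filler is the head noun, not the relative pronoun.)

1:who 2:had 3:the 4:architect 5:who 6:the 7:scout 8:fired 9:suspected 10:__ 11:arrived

The marked gap is the subject of "arrived".
Its filler is the fronted wh-phrase "who", at word 1.
(The other dependency links word 4 to a gap after word 8.)

1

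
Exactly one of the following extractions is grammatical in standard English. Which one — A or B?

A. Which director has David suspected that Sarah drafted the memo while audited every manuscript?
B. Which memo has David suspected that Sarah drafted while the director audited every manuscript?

B

In A, the wh-phrase is extracted from inside an adjunct island (introduced by "while"), which blocks movement.
In B, the extraction path crosses only that-complement boundaries, which are transparent.
So B is grammatical.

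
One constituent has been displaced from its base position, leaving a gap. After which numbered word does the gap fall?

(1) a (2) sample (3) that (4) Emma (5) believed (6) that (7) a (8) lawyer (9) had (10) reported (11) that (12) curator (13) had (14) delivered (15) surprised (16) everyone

The displaced element is "a sample" (word 2).
It is linked across 2 clause boundaries (that → Ø).
It functions as the direct object of "delivered", so the gap sits immediately after word 14 ("delivered").
Base order: Emma believed that a lawyer had reported that curator had delivered a sample.

14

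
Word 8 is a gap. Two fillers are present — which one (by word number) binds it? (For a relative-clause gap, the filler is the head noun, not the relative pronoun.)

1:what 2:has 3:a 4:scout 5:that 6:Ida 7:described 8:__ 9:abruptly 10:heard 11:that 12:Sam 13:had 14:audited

The marked gap is inside the relative clause, the direct object of "described".
Its filler is the head noun "scout" (via "that"), at word 4.
(The other dependency links word 1 to a gap after word 14.)

4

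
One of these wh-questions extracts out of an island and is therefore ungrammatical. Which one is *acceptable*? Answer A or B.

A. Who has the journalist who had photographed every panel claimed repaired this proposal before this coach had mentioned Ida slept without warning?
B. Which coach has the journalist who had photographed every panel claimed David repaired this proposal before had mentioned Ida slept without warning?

A

In B, the wh-phrase is extracted from inside an adjunct island (introduced by "before"), which blocks movement.
In A, the extraction path crosses only that-complement boundaries, which are transparent.
So A is grammatical.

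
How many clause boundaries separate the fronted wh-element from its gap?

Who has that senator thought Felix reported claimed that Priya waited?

"who" is extracted from the subject of "claimed".
Boundaries crossed, outermost first: [Ø], [Ø] — 2 in total.

2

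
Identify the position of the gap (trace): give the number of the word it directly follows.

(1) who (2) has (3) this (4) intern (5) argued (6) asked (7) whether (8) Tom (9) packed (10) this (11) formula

5

The displaced element is "who" (word 1).
It is linked across 1 clause boundary (Ø).
It functions as the subject of "asked", so the gap sits immediately after word 5 ("argued").
Base order: This intern has argued that who asked whether Tom packed this formula.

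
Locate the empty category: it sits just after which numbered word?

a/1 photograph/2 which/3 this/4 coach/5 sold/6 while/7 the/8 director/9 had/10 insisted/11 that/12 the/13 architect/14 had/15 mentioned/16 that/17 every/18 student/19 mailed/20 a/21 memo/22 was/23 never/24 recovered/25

The displaced element is "a photograph" (word 2).
It functions as the direct object of "sold", so the gap sits immediately after word 6 ("sold").
Base order: This coach sold a photograph while the director had insisted that the architect had mentioned that every student mailed a memo.

6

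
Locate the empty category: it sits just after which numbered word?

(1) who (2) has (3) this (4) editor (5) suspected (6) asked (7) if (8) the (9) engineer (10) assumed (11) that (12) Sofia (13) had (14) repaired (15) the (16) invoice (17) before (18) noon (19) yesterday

The displaced element is "who" (word 1).
It is linked across 1 clause boundary (Ø).
It functions as the subject of "asked", so the gap sits immediately after word 5 ("suspected").
Base order: This editor has suspected that who asked if the engineer assumed that Sofia had repaired the invoice before noon yesterday.

5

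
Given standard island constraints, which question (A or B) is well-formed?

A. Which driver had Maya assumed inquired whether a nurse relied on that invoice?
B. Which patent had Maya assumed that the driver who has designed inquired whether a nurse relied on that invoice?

In B, the wh-phrase is extracted from inside a complex-NP island (relative clause) (introduced by "who"), which blocks movement.
In A, the extraction path crosses only that-complement boundaries, which are transparent.
So A is grammatical.

A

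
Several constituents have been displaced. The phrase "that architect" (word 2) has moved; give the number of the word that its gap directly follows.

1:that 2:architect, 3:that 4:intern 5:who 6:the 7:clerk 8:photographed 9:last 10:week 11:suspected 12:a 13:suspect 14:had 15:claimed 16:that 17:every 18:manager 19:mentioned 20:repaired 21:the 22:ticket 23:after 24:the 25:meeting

The displaced element is "that architect" (word 2).
It is linked across 3 clause boundaries (Ø → that → Ø).
It functions as the subject of "repaired", so the gap sits immediately after word 19 ("mentioned").
Base order: That intern who the clerk photographed last week suspected a suspect had claimed that every manager mentioned that that architect repaired the ticket after the meeting.

19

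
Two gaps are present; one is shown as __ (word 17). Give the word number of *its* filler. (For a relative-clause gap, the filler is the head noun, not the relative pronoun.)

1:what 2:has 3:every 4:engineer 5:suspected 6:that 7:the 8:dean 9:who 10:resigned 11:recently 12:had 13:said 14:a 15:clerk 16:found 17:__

1

The marked gap is the direct object of "found".
Its filler is the fronted wh-phrase "what", at word 1.
(The other dependency links word 8 to a gap after word 9.)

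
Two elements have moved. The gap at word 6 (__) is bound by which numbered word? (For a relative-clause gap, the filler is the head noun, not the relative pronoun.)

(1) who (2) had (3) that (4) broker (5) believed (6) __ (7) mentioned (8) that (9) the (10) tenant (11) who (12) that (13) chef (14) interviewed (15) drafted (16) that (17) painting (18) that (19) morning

The marked gap is the subject of "mentioned".
Its filler is the fronted wh-phrase "who", at word 1.
(The other dependency links word 10 to a gap after word 14.)

1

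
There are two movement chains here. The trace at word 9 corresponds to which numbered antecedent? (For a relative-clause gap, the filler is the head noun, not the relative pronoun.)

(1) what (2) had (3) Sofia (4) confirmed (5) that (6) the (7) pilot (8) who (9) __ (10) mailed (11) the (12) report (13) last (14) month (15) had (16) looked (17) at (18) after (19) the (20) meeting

The marked gap is inside the relative clause, the subject of "mailed".
Its filler is the head noun "pilot" (via "who"), at word 7.
(The other dependency links word 1 to a gap after word 17.)

7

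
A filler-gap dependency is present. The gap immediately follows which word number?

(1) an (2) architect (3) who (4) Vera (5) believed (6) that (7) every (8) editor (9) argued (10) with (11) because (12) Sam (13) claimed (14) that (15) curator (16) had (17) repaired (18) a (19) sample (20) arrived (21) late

10

The displaced element is "an architect" (word 2).
It is linked across 1 clause boundary (that).
It functions as the object of the preposition "with" of "argued", so the gap sits immediately after word 10 ("with").
Base order: Vera believed that every editor argued with an architect because Sam claimed that curator had repaired a sample.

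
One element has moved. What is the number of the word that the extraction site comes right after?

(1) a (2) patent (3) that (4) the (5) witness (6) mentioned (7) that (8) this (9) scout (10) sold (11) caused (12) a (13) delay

10

The displaced element is "a patent" (word 2).
It is linked across 1 clause boundary (that).
It functions as the direct object of "sold", so the gap sits immediately after word 10 ("sold").
Base order: The witness mentioned that this scout sold a patent.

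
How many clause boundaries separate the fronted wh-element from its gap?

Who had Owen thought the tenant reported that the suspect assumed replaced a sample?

"who" is extracted from the subject of "replaced".
Boundaries crossed, outermost first: [Ø], [that], [Ø] — 3 in total.

3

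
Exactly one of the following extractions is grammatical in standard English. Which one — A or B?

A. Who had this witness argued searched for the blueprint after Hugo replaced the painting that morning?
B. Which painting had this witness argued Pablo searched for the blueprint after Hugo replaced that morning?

A

In B, the wh-phrase is extracted from inside an adjunct island (introduced by "after"), which blocks movement.
In A, the extraction path crosses only that-complement boundaries, which are transparent.
So A is grammatical.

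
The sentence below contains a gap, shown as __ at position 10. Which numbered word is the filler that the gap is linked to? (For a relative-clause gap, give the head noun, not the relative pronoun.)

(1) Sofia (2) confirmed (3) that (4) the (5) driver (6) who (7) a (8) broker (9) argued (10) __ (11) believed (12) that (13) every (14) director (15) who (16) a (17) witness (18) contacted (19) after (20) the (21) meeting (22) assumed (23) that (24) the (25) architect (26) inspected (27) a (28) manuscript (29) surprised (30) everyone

5

The gap at 10 is the subject of "believed", inside a relative clause.
The relative pronoun is "who" (word 6); it is bound by the head noun immediately before it.
Its filler is the head noun "driver", at word 5.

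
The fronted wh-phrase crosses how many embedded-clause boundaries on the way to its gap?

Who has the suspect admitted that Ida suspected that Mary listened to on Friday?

"who" is extracted from the PP object of "listened".
Boundaries crossed, outermost first: [that], [that] — 2 in total.

2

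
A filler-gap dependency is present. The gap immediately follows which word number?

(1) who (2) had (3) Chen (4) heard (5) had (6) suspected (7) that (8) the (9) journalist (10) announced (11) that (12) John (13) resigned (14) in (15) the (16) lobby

The displaced element is "who" (word 1).
It is linked across 1 clause boundary (Ø).
It functions as the subject of "suspected", so the gap sits immediately after word 4 ("heard").
Base order: Chen had heard who had suspected that the journalist announced that John resigned in the lobby.

4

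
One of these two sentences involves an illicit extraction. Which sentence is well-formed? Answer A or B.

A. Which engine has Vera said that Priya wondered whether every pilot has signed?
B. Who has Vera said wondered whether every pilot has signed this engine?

In A, the wh-phrase is extracted from inside a wh-island (introduced by "whether"), which blocks movement.
In B, the extraction path crosses only that-complement boundaries, which are transparent.
So B is grammatical.

B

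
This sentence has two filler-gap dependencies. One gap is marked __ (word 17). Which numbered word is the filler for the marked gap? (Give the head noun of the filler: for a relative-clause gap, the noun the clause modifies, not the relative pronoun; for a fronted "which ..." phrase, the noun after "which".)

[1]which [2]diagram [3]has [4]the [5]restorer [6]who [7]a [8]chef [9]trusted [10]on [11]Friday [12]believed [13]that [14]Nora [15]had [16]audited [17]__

The marked gap is the direct object of "audited".
Its filler is the fronted wh-phrase "which diagram", at word 2.
(The other dependency links word 5 to a gap after word 9.)

2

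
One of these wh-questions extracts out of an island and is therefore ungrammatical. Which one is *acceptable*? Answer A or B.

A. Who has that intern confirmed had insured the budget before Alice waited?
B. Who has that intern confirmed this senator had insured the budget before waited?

A

In B, the wh-phrase is extracted from inside an adjunct island (introduced by "before"), which blocks movement.
In A, the extraction path crosses only that-complement boundaries, which are transparent.
So A is grammatical.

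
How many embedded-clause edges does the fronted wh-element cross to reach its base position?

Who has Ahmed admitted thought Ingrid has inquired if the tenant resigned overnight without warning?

"who" is extracted from the subject of "thought".
Boundaries crossed, outermost first: [Ø] — 1 in total.

1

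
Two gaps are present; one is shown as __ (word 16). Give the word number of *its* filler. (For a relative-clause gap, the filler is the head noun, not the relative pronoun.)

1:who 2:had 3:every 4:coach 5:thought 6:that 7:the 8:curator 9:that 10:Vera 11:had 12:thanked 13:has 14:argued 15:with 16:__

1

The marked gap is the object of the preposition "with" of "argued".
Its filler is the fronted wh-phrase "who", at word 1.
(The other dependency links word 8 to a gap after word 12.)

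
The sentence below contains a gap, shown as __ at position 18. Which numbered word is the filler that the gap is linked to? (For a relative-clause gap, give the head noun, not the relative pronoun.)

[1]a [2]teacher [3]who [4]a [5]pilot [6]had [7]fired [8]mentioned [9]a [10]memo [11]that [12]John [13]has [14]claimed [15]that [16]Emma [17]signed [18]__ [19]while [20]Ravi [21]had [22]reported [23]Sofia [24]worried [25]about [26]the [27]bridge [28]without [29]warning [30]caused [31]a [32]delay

10

The gap at 18 is the object of "signed", inside a relative clause.
The relative pronoun is "that" (word 11); it is bound by the head noun immediately before it.
Its filler is the head noun "memo", at word 10.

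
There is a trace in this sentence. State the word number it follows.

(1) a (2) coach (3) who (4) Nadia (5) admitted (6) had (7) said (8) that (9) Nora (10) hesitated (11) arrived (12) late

5

The displaced element is "a coach" (word 2).
It is linked across 1 clause boundary (Ø).
It functions as the subject of "said", so the gap sits immediately after word 5 ("admitted").
Base order: Nadia admitted that a coach had said that Nora hesitated.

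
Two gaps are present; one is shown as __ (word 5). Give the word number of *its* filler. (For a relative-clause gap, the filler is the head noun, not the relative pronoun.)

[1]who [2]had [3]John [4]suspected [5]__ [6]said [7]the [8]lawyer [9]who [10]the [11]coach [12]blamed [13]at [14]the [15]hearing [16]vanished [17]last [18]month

The marked gap is the subject of "said".
Its filler is the fronted wh-phrase "who", at word 1.
(The other dependency links word 8 to a gap after word 12.)

1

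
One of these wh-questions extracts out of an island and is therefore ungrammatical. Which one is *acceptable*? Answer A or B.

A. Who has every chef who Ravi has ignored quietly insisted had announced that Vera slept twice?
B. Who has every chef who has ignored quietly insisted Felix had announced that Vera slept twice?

In B, the wh-phrase is extracted from inside a complex-NP island (relative clause) (introduced by "who"), which blocks movement.
In A, the extraction path crosses only that-complement boundaries, which are transparent.
So A is grammatical.

A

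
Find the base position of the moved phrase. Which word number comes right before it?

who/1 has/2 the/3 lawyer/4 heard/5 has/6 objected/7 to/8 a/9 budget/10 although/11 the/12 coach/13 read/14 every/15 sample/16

5

The displaced element is "who" (word 1).
It is linked across 1 clause boundary (Ø).
It functions as the subject of "objected", so the gap sits immediately after word 5 ("heard").
Base order: The lawyer has heard who has objected to a budget although the coach read every sample.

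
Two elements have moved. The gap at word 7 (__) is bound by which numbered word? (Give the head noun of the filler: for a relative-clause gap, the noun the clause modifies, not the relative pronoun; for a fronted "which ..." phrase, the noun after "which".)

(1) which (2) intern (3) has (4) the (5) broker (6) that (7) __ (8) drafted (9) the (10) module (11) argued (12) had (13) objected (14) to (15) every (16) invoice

The marked gap is inside the relative clause, the subject of "drafted".
Its filler is the head noun "broker" (via "that"), at word 5.
(The other dependency links word 2 to a gap after word 11.)

5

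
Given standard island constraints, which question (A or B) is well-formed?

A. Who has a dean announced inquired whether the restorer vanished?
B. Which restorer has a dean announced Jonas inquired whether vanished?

A

In B, the wh-phrase is extracted from inside a wh-island (introduced by "whether"), which blocks movement.
In A, the extraction path crosses only that-complement boundaries, which are transparent.
So A is grammatical.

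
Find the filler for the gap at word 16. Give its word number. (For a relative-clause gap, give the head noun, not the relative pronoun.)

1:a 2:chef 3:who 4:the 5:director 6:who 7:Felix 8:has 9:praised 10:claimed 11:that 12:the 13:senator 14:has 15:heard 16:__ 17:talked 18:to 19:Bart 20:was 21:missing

The gap at 16 is the subject of "talked", inside a relative clause.
The relative pronoun is "who" (word 3); it is bound by the head noun immediately before it.
Its filler is the head noun "chef", at word 2.

2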